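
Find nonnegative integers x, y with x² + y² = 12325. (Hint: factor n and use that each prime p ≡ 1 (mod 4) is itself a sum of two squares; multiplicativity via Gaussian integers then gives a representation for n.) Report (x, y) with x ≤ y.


Step 1: Factor n = 12325 = 5^2 · 17 · 29.
Step 2: Check the mod-4 condition on each prime factor: 5 ≡ 1 (mod 4), exponent 2; 17 ≡ 1 (mod 4), exponent 1; 29 ≡ 1 (mod 4), exponent 1.
All primes ≡ 3 (mod 4) appear to even exponent (or don't appear), so by the two-squares theorem n IS expressible as a sum of two squares.
Step 3: Build a representation. Group n = k² · m with k = 5 and m = 17 · 29 = 493 (a product of primes ≡ 1 (mod 4)); a representation of m scales to one of n via (k·x)² + (k·y)² = k²(x² + y²). Each prime p ≡ 1 (mod 4) is itself a sum of two squares; find a² by testing p − a² for a perfect square:
  17: 17 − 1² = 16 = 4² ⇒ 17 = 1² + 4².
  29: 29 − 1² = 28, 29 − 2² = 25 = 5² ⇒ 29 = 2² + 5².
  Combine using the Brahmagupta–Fibonacci identity (a² + b²)(c² + d²) = (ac − bd)² + (ad + bc)² = (ac + bd)² + (ad − bc)²:
  17 · 29 = 493: from (1² + 4²)(2² + 5²), take (1·2 − 4·5, 1·5 + 4·2) = (2 − 20, 5 + 8) = (-18, 13); dropping signs (only squares matter) gives (18, 13); check 18² + 13² = 324 + 169 = 493 ✓.
  Scale by k = 5: (5·18, 5·13) = (90, 65).
Step 4: Order so x ≤ y and verify: 65² + 90² = 4225 + 8100 = 12325 = n. ✓

n = 12325 = 65² + 90² (one valid representation with x ≤ y).


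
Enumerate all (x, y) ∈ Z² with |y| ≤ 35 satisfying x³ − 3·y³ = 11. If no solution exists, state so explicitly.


The equation is x³ - 3y³ = 11. For fixed y, x³ = 3·y³ + 11, so a solution requires the RHS to be a perfect cube.
Strategy: iterate y from -35 to 35, compute RHS = 3·y³ + 11, and check whether it is a (positive or negative) perfect cube.
Check small values of y:
  y = 0: RHS = 11 is not a perfect cube.
  y = 1: RHS = 14 is not a perfect cube.
  y = -1: RHS = 8 = (2)³ ⇒ x = 2 works.
  y = 2: RHS = 35 is not a perfect cube.
  y = -2: RHS = -13 is not a perfect cube.
  y = 3: RHS = 92 is not a perfect cube.
  y = -3: RHS = -70 is not a perfect cube.
Continuing the search up to |y| = 35 finds no further solutions beyond those listed.
Collected solutions: (2, -1).

Solutions (with |y| ≤ 35): (2, -1).


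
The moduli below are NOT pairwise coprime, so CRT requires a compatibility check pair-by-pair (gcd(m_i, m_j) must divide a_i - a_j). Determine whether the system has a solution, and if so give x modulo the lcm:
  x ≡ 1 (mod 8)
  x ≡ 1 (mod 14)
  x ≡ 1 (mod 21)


Moduli 8, 14, 21 are not pairwise coprime, so CRT works modulo lcm(m_i) when all pairwise compatibility conditions hold.
Pairwise compatibility: gcd(m_i, m_j) must divide a_i - a_j for every pair.
Merge one congruence at a time:
  Start: x ≡ 1 (mod 8).
  Combine with x ≡ 1 (mod 14): gcd(8, 14) = 2; 1 - 1 = 0, which IS divisible by 2, so compatible.
    Write x = 1 + 8·t and substitute into x ≡ 1 (mod 14): 8·t ≡ 1 − 1 = 0 (mod 14).
    Divide the congruence (and modulus) by g = 2: 4·t ≡ 0 (mod 7).
    The inverse of 4 mod 7 is 2 (since 4·2 = 8 = 1·7 + 1), so t ≡ 2·0 = 0 ≡ 0 (mod 7).
    Then x = 1 + 8·0 = 1, valid modulo lcm(8, 14) = 56: x ≡ 1 (mod 56).
  Combine with x ≡ 1 (mod 21): gcd(56, 21) = 7; 1 - 1 = 0, which IS divisible by 7, so compatible.
    Write x = 1 + 56·t and substitute into x ≡ 1 (mod 21): 56·t ≡ 1 − 1 = 0 (mod 21).
    Divide the congruence (and modulus) by g = 7: 8·t ≡ 0 (mod 3).
    Reduce coefficients mod 3: 2·t ≡ 0 (mod 3).
    The inverse of 2 mod 3 is 2 (since 2·2 = 4 = 1·3 + 1), so t ≡ 2·0 = 0 ≡ 0 (mod 3).
    Then x = 1 + 56·0 = 1, valid modulo lcm(56, 21) = 168: x ≡ 1 (mod 168).
Verify: 1 mod 8 = 1, 1 mod 14 = 1, 1 mod 21 = 1.

x ≡ 1 (mod 168).


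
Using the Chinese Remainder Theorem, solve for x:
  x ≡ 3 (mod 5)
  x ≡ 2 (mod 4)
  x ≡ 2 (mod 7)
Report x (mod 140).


Moduli 5, 4, 7 are pairwise coprime; by CRT there is a unique solution modulo M = 5 · 4 · 7 = 140.
Solve pairwise, accumulating the modulus:
  Start with x ≡ 3 (mod 5).
  Combine with x ≡ 2 (mod 4): since gcd(5, 4) = 1, we get a unique residue mod 20.
    Write x = 3 + 5·t and substitute into x ≡ 2 (mod 4): 5·t ≡ 2 − 3 = -1 (mod 4).
    Reduce coefficients mod 4: 1·t ≡ 3 (mod 4).
    So t ≡ 3 (mod 4).
    Then x = 3 + 5·3 = 18, valid modulo lcm(5, 4) = 20: x ≡ 18 (mod 20).
  Combine with x ≡ 2 (mod 7): since gcd(20, 7) = 1, we get a unique residue mod 140.
    Write x = 18 + 20·t and substitute into x ≡ 2 (mod 7): 20·t ≡ 2 − 18 = -16 (mod 7).
    Reduce coefficients mod 7: 6·t ≡ 5 (mod 7).
    The inverse of 6 mod 7 is 6 (since 6·6 = 36 = 5·7 + 1), so t ≡ 6·5 = 30 ≡ 2 (mod 7).
    Then x = 18 + 20·2 = 58, valid modulo lcm(20, 7) = 140: x ≡ 58 (mod 140).
Verify: 58 mod 5 = 3 ✓, 58 mod 4 = 2 ✓, 58 mod 7 = 2 ✓.

x ≡ 58 (mod 140).


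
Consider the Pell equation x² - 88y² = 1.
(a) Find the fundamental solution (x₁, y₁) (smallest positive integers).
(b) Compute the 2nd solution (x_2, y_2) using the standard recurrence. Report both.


Step 1: Find the fundamental solution (x₁, y₁) of x² - 88y² = 1.
  Expand √88 as a continued fraction. a₀ = ⌊√88⌋ = 9; iterate m_{k+1} = d_k·a_k − m_k, d_{k+1} = (88 − m_{k+1}²)/d_k, a_{k+1} = ⌊(a₀ + m_{k+1})/d_{k+1}⌋ (starting m₀ = 0, d₀ = 1), with convergents p_k = a_k·p_{k-1} + p_{k-2}, q_k = a_k·q_{k-1} + q_{k-2} (p₋₁ = 1, q₋₁ = 0):
  k = 0: a₀ = 9; p₀/q₀ = 9/1; p₀² − 88·q₀² = 81 − 88 = -7.
  k = 1: m = 9, d = 7, a = ⌊(9 + 9)/7⌋ = 2; p/q = (2·9 + 1)/(2·1 + 0) = 19/2; p² − 88·q² = 361 − 352 = 9.
  k = 2: m = 5, d = 9, a = ⌊(9 + 5)/9⌋ = 1; p/q = (1·19 + 9)/(1·2 + 1) = 28/3; p² − 88·q² = 784 − 792 = -8.
  k = 3: m = 4, d = 8, a = ⌊(9 + 4)/8⌋ = 1; p/q = (1·28 + 19)/(1·3 + 2) = 47/5; p² − 88·q² = 2209 − 2200 = 9.
  k = 4: m = 4, d = 9, a = ⌊(9 + 4)/9⌋ = 1; p/q = (1·47 + 28)/(1·5 + 3) = 75/8; p² − 88·q² = 5625 − 5632 = -7.
  k = 5: m = 5, d = 7, a = ⌊(9 + 5)/7⌋ = 2; p/q = (2·75 + 47)/(2·8 + 5) = 197/21; p² − 88·q² = 38809 − 38808 = 1.
  The first convergent with p² − 88·q² = 1 gives the fundamental solution (x₁, y₁) = (197, 21).
Step 2: Apply the recurrence (x_{n+1}, y_{n+1}) = (x₁x_n + 88y₁y_n, x₁y_n + y₁x_n) repeatedly.
  From (x_1, y_1) = (197, 21): x_2 = 197·197 + 88·21·21 = 77617; y_2 = 197·21 + 21·197 = 8274.
Step 3: Verify x_2² - 88·y_2² = 6024398689 - 6024398688 = 1 (should be 1). ✓

(x_1, y_1) = (197, 21); (x_2, y_2) = (77617, 8274).


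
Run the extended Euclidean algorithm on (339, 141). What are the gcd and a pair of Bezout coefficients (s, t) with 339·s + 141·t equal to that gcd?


Euclidean algorithm on (339, 141) — divide until remainder is 0:
  339 = 2 · 141 + 57
  141 = 2 · 57 + 27
  57 = 2 · 27 + 3
  27 = 9 · 3 + 0
gcd(339, 141) = 3.
Track Bezout coefficients alongside the remainders: start with r₀ = 339 = a·1 + b·0 (s = 1, t = 0) and r₁ = 141 = a·0 + b·1 (s = 0, t = 1); each new remainder r_{k+1} = r_{k-1} − q_k·r_k inherits s_{k+1} = s_{k-1} − q_k·s_k, t_{k+1} = t_{k-1} − q_k·t_k, so r_k = a·s_k + b·t_k at every step:
  q = 2: r = 57, s = 1 − 2·0 = 1, t = 0 − 2·1 = -2  (check: 339·1 + 141·(-2) = 57)
  q = 2: r = 27, s = 0 − 2·1 = -2, t = 1 − 2·(-2) = 5  (check: 339·(-2) + 141·5 = 27)
  q = 2: r = 3, s = 1 − 2·(-2) = 5, t = -2 − 2·5 = -12  (check: 339·5 + 141·(-12) = 3)
The row with r = 3 (the gcd) gives the Bezout coefficients s = 5, t = -12.
Result: 339 · (5) + 141 · (-12) = 3.

gcd(339, 141) = 3; s = 5, t = -12 (check: 339·5 + 141·(-12) = 3).


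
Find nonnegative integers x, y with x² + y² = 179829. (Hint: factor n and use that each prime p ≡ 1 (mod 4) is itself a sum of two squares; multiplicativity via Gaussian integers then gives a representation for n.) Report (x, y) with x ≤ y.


Step 1: Factor n = 179829 = 3^2 · 13 · 29 · 53.
Step 2: Check the mod-4 condition on each prime factor: 3 ≡ 3 (mod 4), exponent 2 (must be even); 13 ≡ 1 (mod 4), exponent 1; 29 ≡ 1 (mod 4), exponent 1; 53 ≡ 1 (mod 4), exponent 1.
All primes ≡ 3 (mod 4) appear to even exponent (or don't appear), so by the two-squares theorem n IS expressible as a sum of two squares.
Step 3: Build a representation. Group n = k² · m with k = 3 and m = 13 · 29 · 53 = 19981 (a product of primes ≡ 1 (mod 4)); a representation of m scales to one of n via (k·x)² + (k·y)² = k²(x² + y²). Each prime p ≡ 1 (mod 4) is itself a sum of two squares; find a² by testing p − a² for a perfect square:
  13: 13 − 1² = 12, 13 − 2² = 9 = 3² ⇒ 13 = 2² + 3².
  29: 29 − 1² = 28, 29 − 2² = 25 = 5² ⇒ 29 = 2² + 5².
  53: 53 − 1² = 52, 53 − 2² = 49 = 7² ⇒ 53 = 2² + 7².
  Combine using the Brahmagupta–Fibonacci identity (a² + b²)(c² + d²) = (ac − bd)² + (ad + bc)² = (ac + bd)² + (ad − bc)²:
  13 · 29 = 377: from (2² + 3²)(2² + 5²), take (2·2 − 3·5, 2·5 + 3·2) = (4 − 15, 10 + 6) = (-11, 16); dropping signs (only squares matter) gives (11, 16); check 11² + 16² = 121 + 256 = 377 ✓.
  377 · 53 = 19981: from (11² + 16²)(2² + 7²), take (11·2 − 16·7, 11·7 + 16·2) = (22 − 112, 77 + 32) = (-90, 109); dropping signs (only squares matter) gives (90, 109); check 90² + 109² = 8100 + 11881 = 19981 ✓.
  Scale by k = 3: (3·90, 3·109) = (270, 327).
Step 4: Order so x ≤ y and verify: 270² + 327² = 72900 + 106929 = 179829 = n. ✓

n = 179829 = 270² + 327² (one valid representation with x ≤ y).


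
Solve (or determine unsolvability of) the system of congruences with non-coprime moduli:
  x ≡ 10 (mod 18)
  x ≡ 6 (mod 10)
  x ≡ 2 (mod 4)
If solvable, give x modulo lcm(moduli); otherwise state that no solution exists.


Moduli 18, 10, 4 are not pairwise coprime, so CRT works modulo lcm(m_i) when all pairwise compatibility conditions hold.
Pairwise compatibility: gcd(m_i, m_j) must divide a_i - a_j for every pair.
Merge one congruence at a time:
  Start: x ≡ 10 (mod 18).
  Combine with x ≡ 6 (mod 10): gcd(18, 10) = 2; 6 - 10 = -4, which IS divisible by 2, so compatible.
    Write x = 10 + 18·t and substitute into x ≡ 6 (mod 10): 18·t ≡ 6 − 10 = -4 (mod 10).
    Divide the congruence (and modulus) by g = 2: 9·t ≡ -2 (mod 5).
    Reduce coefficients mod 5: 4·t ≡ 3 (mod 5).
    The inverse of 4 mod 5 is 4 (since 4·4 = 16 = 3·5 + 1), so t ≡ 4·3 = 12 ≡ 2 (mod 5).
    Then x = 10 + 18·2 = 46, valid modulo lcm(18, 10) = 90: x ≡ 46 (mod 90).
  Combine with x ≡ 2 (mod 4): gcd(90, 4) = 2; 2 - 46 = -44, which IS divisible by 2, so compatible.
    Write x = 46 + 90·t and substitute into x ≡ 2 (mod 4): 90·t ≡ 2 − 46 = -44 (mod 4).
    Divide the congruence (and modulus) by g = 2: 45·t ≡ -22 (mod 2).
    Reduce coefficients mod 2: 1·t ≡ 0 (mod 2).
    So t ≡ 0 (mod 2).
    Then x = 46 + 90·0 = 46, valid modulo lcm(90, 4) = 180: x ≡ 46 (mod 180).
Verify: 46 mod 18 = 10, 46 mod 10 = 6, 46 mod 4 = 2.

x ≡ 46 (mod 180).


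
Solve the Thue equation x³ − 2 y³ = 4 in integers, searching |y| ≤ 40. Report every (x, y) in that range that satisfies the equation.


The equation is x³ - 2y³ = 4. For fixed y, x³ = 2·y³ + 4, so a solution requires the RHS to be a perfect cube.
Strategy: iterate y from -40 to 40, compute RHS = 2·y³ + 4, and check whether it is a (positive or negative) perfect cube.
Check small values of y:
  y = 0: RHS = 4 is not a perfect cube.
  y = 1: RHS = 6 is not a perfect cube.
  y = -1: RHS = 2 is not a perfect cube.
  y = 2: RHS = 20 is not a perfect cube.
  y = -2: RHS = -12 is not a perfect cube.
  y = 3: RHS = 58 is not a perfect cube.
  y = -3: RHS = -50 is not a perfect cube.
Continuing the search up to |y| = 40 finds no solutions either.
No (x, y) in the scanned range satisfies the equation.

No integer solutions with |y| ≤ 40.


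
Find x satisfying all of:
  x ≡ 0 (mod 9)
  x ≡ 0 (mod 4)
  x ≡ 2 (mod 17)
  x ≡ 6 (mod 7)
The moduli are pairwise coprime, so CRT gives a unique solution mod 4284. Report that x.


Product of moduli M = 9 · 4 · 17 · 7 = 4284.
Merge one congruence at a time:
  Start: x ≡ 0 (mod 9).
  Combine with x ≡ 0 (mod 4); new modulus lcm = 36.
    Write x = 0 + 9·t and substitute into x ≡ 0 (mod 4): 9·t ≡ 0 − 0 = 0 (mod 4).
    Reduce coefficients mod 4: 1·t ≡ 0 (mod 4).
    So t ≡ 0 (mod 4).
    Then x = 0 + 9·0 = 0, valid modulo lcm(9, 4) = 36: x ≡ 0 (mod 36).
  Combine with x ≡ 2 (mod 17); new modulus lcm = 612.
    Write x = 0 + 36·t and substitute into x ≡ 2 (mod 17): 36·t ≡ 2 − 0 = 2 (mod 17).
    Reduce coefficients mod 17: 2·t ≡ 2 (mod 17).
    The inverse of 2 mod 17 is 9 (since 2·9 = 18 = 1·17 + 1), so t ≡ 9·2 = 18 ≡ 1 (mod 17).
    Then x = 0 + 36·1 = 36, valid modulo lcm(36, 17) = 612: x ≡ 36 (mod 612).
  Combine with x ≡ 6 (mod 7); new modulus lcm = 4284.
    Write x = 36 + 612·t and substitute into x ≡ 6 (mod 7): 612·t ≡ 6 − 36 = -30 (mod 7).
    Reduce coefficients mod 7: 3·t ≡ 5 (mod 7).
    The inverse of 3 mod 7 is 5 (since 3·5 = 15 = 2·7 + 1), so t ≡ 5·5 = 25 ≡ 4 (mod 7).
    Then x = 36 + 612·4 = 2484, valid modulo lcm(612, 7) = 4284: x ≡ 2484 (mod 4284).
Verify against each original: 2484 mod 9 = 0, 2484 mod 4 = 0, 2484 mod 17 = 2, 2484 mod 7 = 6.

x ≡ 2484 (mod 4284).


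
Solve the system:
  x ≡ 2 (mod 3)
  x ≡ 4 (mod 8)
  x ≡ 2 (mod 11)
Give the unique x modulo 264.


Moduli 3, 8, 11 are pairwise coprime; by CRT there is a unique solution modulo M = 3 · 8 · 11 = 264.
Solve pairwise, accumulating the modulus:
  Start with x ≡ 2 (mod 3).
  Combine with x ≡ 4 (mod 8): since gcd(3, 8) = 1, we get a unique residue mod 24.
    Write x = 2 + 3·t and substitute into x ≡ 4 (mod 8): 3·t ≡ 4 − 2 = 2 (mod 8).
    The inverse of 3 mod 8 is 3 (since 3·3 = 9 = 1·8 + 1), so t ≡ 3·2 = 6 ≡ 6 (mod 8).
    Then x = 2 + 3·6 = 20, valid modulo lcm(3, 8) = 24: x ≡ 20 (mod 24).
  Combine with x ≡ 2 (mod 11): since gcd(24, 11) = 1, we get a unique residue mod 264.
    Write x = 20 + 24·t and substitute into x ≡ 2 (mod 11): 24·t ≡ 2 − 20 = -18 (mod 11).
    Reduce coefficients mod 11: 2·t ≡ 4 (mod 11).
    The inverse of 2 mod 11 is 6 (since 2·6 = 12 = 1·11 + 1), so t ≡ 6·4 = 24 ≡ 2 (mod 11).
    Then x = 20 + 24·2 = 68, valid modulo lcm(24, 11) = 264: x ≡ 68 (mod 264).
Verify: 68 mod 3 = 2 ✓, 68 mod 8 = 4 ✓, 68 mod 11 = 2 ✓.

x ≡ 68 (mod 264).


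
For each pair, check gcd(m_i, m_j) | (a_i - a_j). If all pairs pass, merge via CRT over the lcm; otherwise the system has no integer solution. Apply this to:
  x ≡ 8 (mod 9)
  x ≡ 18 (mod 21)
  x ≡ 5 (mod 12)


Moduli 9, 21, 12 are not pairwise coprime, so CRT works modulo lcm(m_i) when all pairwise compatibility conditions hold.
Pairwise compatibility: gcd(m_i, m_j) must divide a_i - a_j for every pair.
Merge one congruence at a time:
  Start: x ≡ 8 (mod 9).
  Combine with x ≡ 18 (mod 21): gcd(9, 21) = 3, and 18 - 8 = 10 is NOT divisible by 3.
    ⇒ system is inconsistent (no integer solution).

No solution (the system is inconsistent).


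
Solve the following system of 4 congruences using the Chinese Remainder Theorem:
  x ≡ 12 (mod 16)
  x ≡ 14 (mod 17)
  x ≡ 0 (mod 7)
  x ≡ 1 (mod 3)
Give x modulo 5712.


Product of moduli M = 16 · 17 · 7 · 3 = 5712.
Merge one congruence at a time:
  Start: x ≡ 12 (mod 16).
  Combine with x ≡ 14 (mod 17); new modulus lcm = 272.
    Write x = 12 + 16·t and substitute into x ≡ 14 (mod 17): 16·t ≡ 14 − 12 = 2 (mod 17).
    The inverse of 16 mod 17 is 16 (since 16·16 = 256 = 15·17 + 1), so t ≡ 16·2 = 32 ≡ 15 (mod 17).
    Then x = 12 + 16·15 = 252, valid modulo lcm(16, 17) = 272: x ≡ 252 (mod 272).
  Combine with x ≡ 0 (mod 7); new modulus lcm = 1904.
    Write x = 252 + 272·t and substitute into x ≡ 0 (mod 7): 272·t ≡ 0 − 252 = -252 (mod 7).
    Reduce coefficients mod 7: 6·t ≡ 0 (mod 7).
    The inverse of 6 mod 7 is 6 (since 6·6 = 36 = 5·7 + 1), so t ≡ 6·0 = 0 ≡ 0 (mod 7).
    Then x = 252 + 272·0 = 252, valid modulo lcm(272, 7) = 1904: x ≡ 252 (mod 1904).
  Combine with x ≡ 1 (mod 3); new modulus lcm = 5712.
    Write x = 252 + 1904·t and substitute into x ≡ 1 (mod 3): 1904·t ≡ 1 − 252 = -251 (mod 3).
    Reduce coefficients mod 3: 2·t ≡ 1 (mod 3).
    The inverse of 2 mod 3 is 2 (since 2·2 = 4 = 1·3 + 1), so t ≡ 2·1 = 2 ≡ 2 (mod 3).
    Then x = 252 + 1904·2 = 4060, valid modulo lcm(1904, 3) = 5712: x ≡ 4060 (mod 5712).
Verify against each original: 4060 mod 16 = 12, 4060 mod 17 = 14, 4060 mod 7 = 0, 4060 mod 3 = 1.

x ≡ 4060 (mod 5712).


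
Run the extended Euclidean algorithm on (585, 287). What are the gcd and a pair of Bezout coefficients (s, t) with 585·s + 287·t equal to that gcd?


Euclidean algorithm on (585, 287) — divide until remainder is 0:
  585 = 2 · 287 + 11
  287 = 26 · 11 + 1
  11 = 11 · 1 + 0
gcd(585, 287) = 1.
Track Bezout coefficients alongside the remainders: start with r₀ = 585 = a·1 + b·0 (s = 1, t = 0) and r₁ = 287 = a·0 + b·1 (s = 0, t = 1); each new remainder r_{k+1} = r_{k-1} − q_k·r_k inherits s_{k+1} = s_{k-1} − q_k·s_k, t_{k+1} = t_{k-1} − q_k·t_k, so r_k = a·s_k + b·t_k at every step:
  q = 2: r = 11, s = 1 − 2·0 = 1, t = 0 − 2·1 = -2  (check: 585·1 + 287·(-2) = 11)
  q = 26: r = 1, s = 0 − 26·1 = -26, t = 1 − 26·(-2) = 53  (check: 585·(-26) + 287·53 = 1)
The row with r = 1 (the gcd) gives the Bezout coefficients s = -26, t = 53.
Result: 585 · (-26) + 287 · (53) = 1.

gcd(585, 287) = 1; s = -26, t = 53 (check: 585·(-26) + 287·53 = 1).


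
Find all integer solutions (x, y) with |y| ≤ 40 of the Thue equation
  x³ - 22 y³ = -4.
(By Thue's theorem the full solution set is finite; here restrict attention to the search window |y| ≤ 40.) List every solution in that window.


The equation is x³ - 22y³ = -4. For fixed y, x³ = 22·y³ − 4, so a solution requires the RHS to be a perfect cube.
Strategy: iterate y from -40 to 40, compute RHS = 22·y³ − 4, and check whether it is a (positive or negative) perfect cube.
Check small values of y:
  y = 0: RHS = -4 is not a perfect cube.
  y = 1: RHS = 18 is not a perfect cube.
  y = -1: RHS = -26 is not a perfect cube.
  y = 2: RHS = 172 is not a perfect cube.
  y = -2: RHS = -180 is not a perfect cube.
  y = 3: RHS = 590 is not a perfect cube.
  y = -3: RHS = -598 is not a perfect cube.
Continuing the search up to |y| = 40 finds no solutions either.
No (x, y) in the scanned range satisfies the equation.

No integer solutions with |y| ≤ 40.


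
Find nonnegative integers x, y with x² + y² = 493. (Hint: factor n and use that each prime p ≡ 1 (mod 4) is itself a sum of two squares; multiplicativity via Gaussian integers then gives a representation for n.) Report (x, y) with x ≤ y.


Step 1: Factor n = 493 = 17 · 29.
Step 2: Check the mod-4 condition on each prime factor: 17 ≡ 1 (mod 4), exponent 1; 29 ≡ 1 (mod 4), exponent 1.
All primes ≡ 3 (mod 4) appear to even exponent (or don't appear), so by the two-squares theorem n IS expressible as a sum of two squares.
Step 3: Build a representation. Here n = 17 · 29 is a product of primes ≡ 1 (mod 4). Each prime p ≡ 1 (mod 4) is itself a sum of two squares; find a² by testing p − a² for a perfect square:
  17: 17 − 1² = 16 = 4² ⇒ 17 = 1² + 4².
  29: 29 − 1² = 28, 29 − 2² = 25 = 5² ⇒ 29 = 2² + 5².
  Combine using the Brahmagupta–Fibonacci identity (a² + b²)(c² + d²) = (ac − bd)² + (ad + bc)² = (ac + bd)² + (ad − bc)²:
  17 · 29 = 493: from (1² + 4²)(2² + 5²), take (1·2 − 4·5, 1·5 + 4·2) = (2 − 20, 5 + 8) = (-18, 13); dropping signs (only squares matter) gives (18, 13); check 18² + 13² = 324 + 169 = 493 ✓.
Step 4: Order so x ≤ y and verify: 13² + 18² = 169 + 324 = 493 = n. ✓

n = 493 = 13² + 18² (one valid representation with x ≤ y).


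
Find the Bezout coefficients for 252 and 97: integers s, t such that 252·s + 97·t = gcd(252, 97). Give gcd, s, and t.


Euclidean algorithm on (252, 97) — divide until remainder is 0:
  252 = 2 · 97 + 58
  97 = 1 · 58 + 39
  58 = 1 · 39 + 19
  39 = 2 · 19 + 1
  19 = 19 · 1 + 0
gcd(252, 97) = 1.
Track Bezout coefficients alongside the remainders: start with r₀ = 252 = a·1 + b·0 (s = 1, t = 0) and r₁ = 97 = a·0 + b·1 (s = 0, t = 1); each new remainder r_{k+1} = r_{k-1} − q_k·r_k inherits s_{k+1} = s_{k-1} − q_k·s_k, t_{k+1} = t_{k-1} − q_k·t_k, so r_k = a·s_k + b·t_k at every step:
  q = 2: r = 58, s = 1 − 2·0 = 1, t = 0 − 2·1 = -2  (check: 252·1 + 97·(-2) = 58)
  q = 1: r = 39, s = 0 − 1·1 = -1, t = 1 − 1·(-2) = 3  (check: 252·(-1) + 97·3 = 39)
  q = 1: r = 19, s = 1 − 1·(-1) = 2, t = -2 − 1·3 = -5  (check: 252·2 + 97·(-5) = 19)
  q = 2: r = 1, s = -1 − 2·2 = -5, t = 3 − 2·(-5) = 13  (check: 252·(-5) + 97·13 = 1)
The row with r = 1 (the gcd) gives the Bezout coefficients s = -5, t = 13.
Result: 252 · (-5) + 97 · (13) = 1.

gcd(252, 97) = 1; s = -5, t = 13 (check: 252·(-5) + 97·13 = 1).


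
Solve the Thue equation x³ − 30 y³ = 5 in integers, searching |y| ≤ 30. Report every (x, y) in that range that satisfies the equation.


The equation is x³ - 30y³ = 5. For fixed y, x³ = 30·y³ + 5, so a solution requires the RHS to be a perfect cube.
Strategy: iterate y from -30 to 30, compute RHS = 30·y³ + 5, and check whether it is a (positive or negative) perfect cube.
Check small values of y:
  y = 0: RHS = 5 is not a perfect cube.
  y = 1: RHS = 35 is not a perfect cube.
  y = -1: RHS = -25 is not a perfect cube.
  y = 2: RHS = 245 is not a perfect cube.
  y = -2: RHS = -235 is not a perfect cube.
  y = 3: RHS = 815 is not a perfect cube.
  y = -3: RHS = -805 is not a perfect cube.
Continuing the search up to |y| = 30 finds no solutions either.
No (x, y) in the scanned range satisfies the equation.

No integer solutions with |y| ≤ 30.


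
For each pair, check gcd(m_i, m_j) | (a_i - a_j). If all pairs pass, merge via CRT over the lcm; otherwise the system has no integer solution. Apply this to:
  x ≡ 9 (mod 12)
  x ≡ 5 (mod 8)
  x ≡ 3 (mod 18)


Moduli 12, 8, 18 are not pairwise coprime, so CRT works modulo lcm(m_i) when all pairwise compatibility conditions hold.
Pairwise compatibility: gcd(m_i, m_j) must divide a_i - a_j for every pair.
Merge one congruence at a time:
  Start: x ≡ 9 (mod 12).
  Combine with x ≡ 5 (mod 8): gcd(12, 8) = 4; 5 - 9 = -4, which IS divisible by 4, so compatible.
    Write x = 9 + 12·t and substitute into x ≡ 5 (mod 8): 12·t ≡ 5 − 9 = -4 (mod 8).
    Divide the congruence (and modulus) by g = 4: 3·t ≡ -1 (mod 2).
    Reduce coefficients mod 2: 1·t ≡ 1 (mod 2).
    So t ≡ 1 (mod 2).
    Then x = 9 + 12·1 = 21, valid modulo lcm(12, 8) = 24: x ≡ 21 (mod 24).
  Combine with x ≡ 3 (mod 18): gcd(24, 18) = 6; 3 - 21 = -18, which IS divisible by 6, so compatible.
    Write x = 21 + 24·t and substitute into x ≡ 3 (mod 18): 24·t ≡ 3 − 21 = -18 (mod 18).
    Divide the congruence (and modulus) by g = 6: 4·t ≡ -3 (mod 3).
    Reduce coefficients mod 3: 1·t ≡ 0 (mod 3).
    So t ≡ 0 (mod 3).
    Then x = 21 + 24·0 = 21, valid modulo lcm(24, 18) = 72: x ≡ 21 (mod 72).
Verify: 21 mod 12 = 9, 21 mod 8 = 5, 21 mod 18 = 3.

x ≡ 21 (mod 72).


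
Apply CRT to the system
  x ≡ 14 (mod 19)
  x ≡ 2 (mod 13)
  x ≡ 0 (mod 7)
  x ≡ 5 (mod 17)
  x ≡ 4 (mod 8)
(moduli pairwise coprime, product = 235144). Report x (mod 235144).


Product of moduli M = 19 · 13 · 7 · 17 · 8 = 235144.
Merge one congruence at a time:
  Start: x ≡ 14 (mod 19).
  Combine with x ≡ 2 (mod 13); new modulus lcm = 247.
    Write x = 14 + 19·t and substitute into x ≡ 2 (mod 13): 19·t ≡ 2 − 14 = -12 (mod 13).
    Reduce coefficients mod 13: 6·t ≡ 1 (mod 13).
    The inverse of 6 mod 13 is 11 (since 6·11 = 66 = 5·13 + 1), so t ≡ 11·1 = 11 ≡ 11 (mod 13).
    Then x = 14 + 19·11 = 223, valid modulo lcm(19, 13) = 247: x ≡ 223 (mod 247).
  Combine with x ≡ 0 (mod 7); new modulus lcm = 1729.
    Write x = 223 + 247·t and substitute into x ≡ 0 (mod 7): 247·t ≡ 0 − 223 = -223 (mod 7).
    Reduce coefficients mod 7: 2·t ≡ 1 (mod 7).
    The inverse of 2 mod 7 is 4 (since 2·4 = 8 = 1·7 + 1), so t ≡ 4·1 = 4 ≡ 4 (mod 7).
    Then x = 223 + 247·4 = 1211, valid modulo lcm(247, 7) = 1729: x ≡ 1211 (mod 1729).
  Combine with x ≡ 5 (mod 17); new modulus lcm = 29393.
    Write x = 1211 + 1729·t and substitute into x ≡ 5 (mod 17): 1729·t ≡ 5 − 1211 = -1206 (mod 17).
    Reduce coefficients mod 17: 12·t ≡ 1 (mod 17).
    The inverse of 12 mod 17 is 10 (since 12·10 = 120 = 7·17 + 1), so t ≡ 10·1 = 10 ≡ 10 (mod 17).
    Then x = 1211 + 1729·10 = 18501, valid modulo lcm(1729, 17) = 29393: x ≡ 18501 (mod 29393).
  Combine with x ≡ 4 (mod 8); new modulus lcm = 235144.
    Write x = 18501 + 29393·t and substitute into x ≡ 4 (mod 8): 29393·t ≡ 4 − 18501 = -18497 (mod 8).
    Reduce coefficients mod 8: 1·t ≡ 7 (mod 8).
    So t ≡ 7 (mod 8).
    Then x = 18501 + 29393·7 = 224252, valid modulo lcm(29393, 8) = 235144: x ≡ 224252 (mod 235144).
Verify against each original: 224252 mod 19 = 14, 224252 mod 13 = 2, 224252 mod 7 = 0, 224252 mod 17 = 5, 224252 mod 8 = 4.

x ≡ 224252 (mod 235144).


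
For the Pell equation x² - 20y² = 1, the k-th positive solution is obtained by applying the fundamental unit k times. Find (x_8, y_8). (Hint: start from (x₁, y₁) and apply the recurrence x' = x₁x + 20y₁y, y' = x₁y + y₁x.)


Step 1: Find the fundamental solution (x₁, y₁) of x² - 20y² = 1.
  Expand √20 as a continued fraction. a₀ = ⌊√20⌋ = 4; iterate m_{k+1} = d_k·a_k − m_k, d_{k+1} = (20 − m_{k+1}²)/d_k, a_{k+1} = ⌊(a₀ + m_{k+1})/d_{k+1}⌋ (starting m₀ = 0, d₀ = 1), with convergents p_k = a_k·p_{k-1} + p_{k-2}, q_k = a_k·q_{k-1} + q_{k-2} (p₋₁ = 1, q₋₁ = 0):
  k = 0: a₀ = 4; p₀/q₀ = 4/1; p₀² − 20·q₀² = 16 − 20 = -4.
  k = 1: m = 4, d = 4, a = ⌊(4 + 4)/4⌋ = 2; p/q = (2·4 + 1)/(2·1 + 0) = 9/2; p² − 20·q² = 81 − 80 = 1.
  The first convergent with p² − 20·q² = 1 gives the fundamental solution (x₁, y₁) = (9, 2).
Step 2: Apply the recurrence (x_{n+1}, y_{n+1}) = (x₁x_n + 20y₁y_n, x₁y_n + y₁x_n) repeatedly.
  From (x_1, y_1) = (9, 2): x_2 = 9·9 + 20·2·2 = 161; y_2 = 9·2 + 2·9 = 36.
  From (x_2, y_2) = (161, 36): x_3 = 9·161 + 20·2·36 = 2889; y_3 = 9·36 + 2·161 = 646.
  From (x_3, y_3) = (2889, 646): x_4 = 9·2889 + 20·2·646 = 51841; y_4 = 9·646 + 2·2889 = 11592.
  From (x_4, y_4) = (51841, 11592): x_5 = 9·51841 + 20·2·11592 = 930249; y_5 = 9·11592 + 2·51841 = 208010.
  From (x_5, y_5) = (930249, 208010): x_6 = 9·930249 + 20·2·208010 = 16692641; y_6 = 9·208010 + 2·930249 = 3732588.
  From (x_6, y_6) = (16692641, 3732588): x_7 = 9·16692641 + 20·2·3732588 = 299537289; y_7 = 9·3732588 + 2·16692641 = 66978574.
  From (x_7, y_7) = (299537289, 66978574): x_8 = 9·299537289 + 20·2·66978574 = 5374978561; y_8 = 9·66978574 + 2·299537289 = 1201881744.
Step 3: Verify x_8² - 20·y_8² = 28890394531209630721 - 28890394531209630720 = 1 (should be 1). ✓

(x_1, y_1) = (9, 2); (x_8, y_8) = (5374978561, 1201881744).


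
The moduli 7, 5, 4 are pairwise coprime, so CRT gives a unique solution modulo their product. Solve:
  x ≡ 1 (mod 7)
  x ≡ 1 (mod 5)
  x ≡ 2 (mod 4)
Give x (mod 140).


Moduli 7, 5, 4 are pairwise coprime; by CRT there is a unique solution modulo M = 7 · 5 · 4 = 140.
Solve pairwise, accumulating the modulus:
  Start with x ≡ 1 (mod 7).
  Combine with x ≡ 1 (mod 5): since gcd(7, 5) = 1, we get a unique residue mod 35.
    Write x = 1 + 7·t and substitute into x ≡ 1 (mod 5): 7·t ≡ 1 − 1 = 0 (mod 5).
    Reduce coefficients mod 5: 2·t ≡ 0 (mod 5).
    The inverse of 2 mod 5 is 3 (since 2·3 = 6 = 1·5 + 1), so t ≡ 3·0 = 0 ≡ 0 (mod 5).
    Then x = 1 + 7·0 = 1, valid modulo lcm(7, 5) = 35: x ≡ 1 (mod 35).
  Combine with x ≡ 2 (mod 4): since gcd(35, 4) = 1, we get a unique residue mod 140.
    Write x = 1 + 35·t and substitute into x ≡ 2 (mod 4): 35·t ≡ 2 − 1 = 1 (mod 4).
    Reduce coefficients mod 4: 3·t ≡ 1 (mod 4).
    The inverse of 3 mod 4 is 3 (since 3·3 = 9 = 2·4 + 1), so t ≡ 3·1 = 3 ≡ 3 (mod 4).
    Then x = 1 + 35·3 = 106, valid modulo lcm(35, 4) = 140: x ≡ 106 (mod 140).
Verify: 106 mod 7 = 1 ✓, 106 mod 5 = 1 ✓, 106 mod 4 = 2 ✓.

x ≡ 106 (mod 140).


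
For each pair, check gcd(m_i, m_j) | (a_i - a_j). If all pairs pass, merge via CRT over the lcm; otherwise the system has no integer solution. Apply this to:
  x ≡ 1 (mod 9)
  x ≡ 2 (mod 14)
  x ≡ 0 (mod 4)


Moduli 9, 14, 4 are not pairwise coprime, so CRT works modulo lcm(m_i) when all pairwise compatibility conditions hold.
Pairwise compatibility: gcd(m_i, m_j) must divide a_i - a_j for every pair.
Merge one congruence at a time:
  Start: x ≡ 1 (mod 9).
  Combine with x ≡ 2 (mod 14): gcd(9, 14) = 1; 2 - 1 = 1, which IS divisible by 1, so compatible.
    Write x = 1 + 9·t and substitute into x ≡ 2 (mod 14): 9·t ≡ 2 − 1 = 1 (mod 14).
    The inverse of 9 mod 14 is 11 (since 9·11 = 99 = 7·14 + 1), so t ≡ 11·1 = 11 ≡ 11 (mod 14).
    Then x = 1 + 9·11 = 100, valid modulo lcm(9, 14) = 126: x ≡ 100 (mod 126).
  Combine with x ≡ 0 (mod 4): gcd(126, 4) = 2; 0 - 100 = -100, which IS divisible by 2, so compatible.
    Write x = 100 + 126·t and substitute into x ≡ 0 (mod 4): 126·t ≡ 0 − 100 = -100 (mod 4).
    Divide the congruence (and modulus) by g = 2: 63·t ≡ -50 (mod 2).
    Reduce coefficients mod 2: 1·t ≡ 0 (mod 2).
    So t ≡ 0 (mod 2).
    Then x = 100 + 126·0 = 100, valid modulo lcm(126, 4) = 252: x ≡ 100 (mod 252).
Verify: 100 mod 9 = 1, 100 mod 14 = 2, 100 mod 4 = 0.

x ≡ 100 (mod 252).


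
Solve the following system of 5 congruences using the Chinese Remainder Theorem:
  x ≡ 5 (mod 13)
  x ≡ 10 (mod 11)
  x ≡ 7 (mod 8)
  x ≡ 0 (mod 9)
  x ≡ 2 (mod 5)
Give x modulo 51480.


Product of moduli M = 13 · 11 · 8 · 9 · 5 = 51480.
Merge one congruence at a time:
  Start: x ≡ 5 (mod 13).
  Combine with x ≡ 10 (mod 11); new modulus lcm = 143.
    Write x = 5 + 13·t and substitute into x ≡ 10 (mod 11): 13·t ≡ 10 − 5 = 5 (mod 11).
    Reduce coefficients mod 11: 2·t ≡ 5 (mod 11).
    The inverse of 2 mod 11 is 6 (since 2·6 = 12 = 1·11 + 1), so t ≡ 6·5 = 30 ≡ 8 (mod 11).
    Then x = 5 + 13·8 = 109, valid modulo lcm(13, 11) = 143: x ≡ 109 (mod 143).
  Combine with x ≡ 7 (mod 8); new modulus lcm = 1144.
    Write x = 109 + 143·t and substitute into x ≡ 7 (mod 8): 143·t ≡ 7 − 109 = -102 (mod 8).
    Reduce coefficients mod 8: 7·t ≡ 2 (mod 8).
    The inverse of 7 mod 8 is 7 (since 7·7 = 49 = 6·8 + 1), so t ≡ 7·2 = 14 ≡ 6 (mod 8).
    Then x = 109 + 143·6 = 967, valid modulo lcm(143, 8) = 1144: x ≡ 967 (mod 1144).
  Combine with x ≡ 0 (mod 9); new modulus lcm = 10296.
    Write x = 967 + 1144·t and substitute into x ≡ 0 (mod 9): 1144·t ≡ 0 − 967 = -967 (mod 9).
    Reduce coefficients mod 9: 1·t ≡ 5 (mod 9).
    So t ≡ 5 (mod 9).
    Then x = 967 + 1144·5 = 6687, valid modulo lcm(1144, 9) = 10296: x ≡ 6687 (mod 10296).
  Combine with x ≡ 2 (mod 5); new modulus lcm = 51480.
    Write x = 6687 + 10296·t and substitute into x ≡ 2 (mod 5): 10296·t ≡ 2 − 6687 = -6685 (mod 5).
    Reduce coefficients mod 5: 1·t ≡ 0 (mod 5).
    So t ≡ 0 (mod 5).
    Then x = 6687 + 10296·0 = 6687, valid modulo lcm(10296, 5) = 51480: x ≡ 6687 (mod 51480).
Verify against each original: 6687 mod 13 = 5, 6687 mod 11 = 10, 6687 mod 8 = 7, 6687 mod 9 = 0, 6687 mod 5 = 2.

x ≡ 6687 (mod 51480).


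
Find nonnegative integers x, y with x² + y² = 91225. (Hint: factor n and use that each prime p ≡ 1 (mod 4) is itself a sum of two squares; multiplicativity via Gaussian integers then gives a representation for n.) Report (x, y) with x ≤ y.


Step 1: Factor n = 91225 = 5^2 · 41 · 89.
Step 2: Check the mod-4 condition on each prime factor: 5 ≡ 1 (mod 4), exponent 2; 41 ≡ 1 (mod 4), exponent 1; 89 ≡ 1 (mod 4), exponent 1.
All primes ≡ 3 (mod 4) appear to even exponent (or don't appear), so by the two-squares theorem n IS expressible as a sum of two squares.
Step 3: Build a representation. Group n = k² · m with k = 5 and m = 41 · 89 = 3649 (a product of primes ≡ 1 (mod 4)); a representation of m scales to one of n via (k·x)² + (k·y)² = k²(x² + y²). Each prime p ≡ 1 (mod 4) is itself a sum of two squares; find a² by testing p − a² for a perfect square:
  41: 41 − 1² = 40, 41 − 2² = 37, 41 − 3² = 32, 41 − 4² = 25 = 5² ⇒ 41 = 4² + 5².
  89: 89 − 1² = 88, 89 − 2² = 85, 89 − 3² = 80, 89 − 4² = 73, 89 − 5² = 64 = 8² ⇒ 89 = 5² + 8².
  Combine using the Brahmagupta–Fibonacci identity (a² + b²)(c² + d²) = (ac − bd)² + (ad + bc)² = (ac + bd)² + (ad − bc)²:
  41 · 89 = 3649: from (4² + 5²)(5² + 8²), take (4·5 − 5·8, 4·8 + 5·5) = (20 − 40, 32 + 25) = (-20, 57); dropping signs (only squares matter) gives (20, 57); check 20² + 57² = 400 + 3249 = 3649 ✓.
  Scale by k = 5: (5·20, 5·57) = (100, 285).
Step 4: Order so x ≤ y and verify: 100² + 285² = 10000 + 81225 = 91225 = n. ✓

n = 91225 = 100² + 285² (one valid representation with x ≤ y).


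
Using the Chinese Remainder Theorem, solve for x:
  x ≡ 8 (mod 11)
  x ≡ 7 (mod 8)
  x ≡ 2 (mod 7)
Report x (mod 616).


Moduli 11, 8, 7 are pairwise coprime; by CRT there is a unique solution modulo M = 11 · 8 · 7 = 616.
Solve pairwise, accumulating the modulus:
  Start with x ≡ 8 (mod 11).
  Combine with x ≡ 7 (mod 8): since gcd(11, 8) = 1, we get a unique residue mod 88.
    Write x = 8 + 11·t and substitute into x ≡ 7 (mod 8): 11·t ≡ 7 − 8 = -1 (mod 8).
    Reduce coefficients mod 8: 3·t ≡ 7 (mod 8).
    The inverse of 3 mod 8 is 3 (since 3·3 = 9 = 1·8 + 1), so t ≡ 3·7 = 21 ≡ 5 (mod 8).
    Then x = 8 + 11·5 = 63, valid modulo lcm(11, 8) = 88: x ≡ 63 (mod 88).
  Combine with x ≡ 2 (mod 7): since gcd(88, 7) = 1, we get a unique residue mod 616.
    Write x = 63 + 88·t and substitute into x ≡ 2 (mod 7): 88·t ≡ 2 − 63 = -61 (mod 7).
    Reduce coefficients mod 7: 4·t ≡ 2 (mod 7).
    The inverse of 4 mod 7 is 2 (since 4·2 = 8 = 1·7 + 1), so t ≡ 2·2 = 4 ≡ 4 (mod 7).
    Then x = 63 + 88·4 = 415, valid modulo lcm(88, 7) = 616: x ≡ 415 (mod 616).
Verify: 415 mod 11 = 8 ✓, 415 mod 8 = 7 ✓, 415 mod 7 = 2 ✓.

x ≡ 415 (mod 616).


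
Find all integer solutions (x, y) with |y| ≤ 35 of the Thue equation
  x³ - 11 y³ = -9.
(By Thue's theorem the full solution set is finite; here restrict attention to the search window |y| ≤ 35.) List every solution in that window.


The equation is x³ - 11y³ = -9. For fixed y, x³ = 11·y³ − 9, so a solution requires the RHS to be a perfect cube.
Strategy: iterate y from -35 to 35, compute RHS = 11·y³ − 9, and check whether it is a (positive or negative) perfect cube.
Check small values of y:
  y = 0: RHS = -9 is not a perfect cube.
  y = 1: RHS = 2 is not a perfect cube.
  y = -1: RHS = -20 is not a perfect cube.
  y = 2: RHS = 79 is not a perfect cube.
  y = -2: RHS = -97 is not a perfect cube.
  y = 3: RHS = 288 is not a perfect cube.
  y = -3: RHS = -306 is not a perfect cube.
Continuing the search up to |y| = 35 finds no solutions either.
No (x, y) in the scanned range satisfies the equation.

No integer solutions with |y| ≤ 35.


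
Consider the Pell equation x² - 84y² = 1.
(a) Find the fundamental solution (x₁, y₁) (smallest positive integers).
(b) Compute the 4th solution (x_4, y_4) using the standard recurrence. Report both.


Step 1: Find the fundamental solution (x₁, y₁) of x² - 84y² = 1.
  Expand √84 as a continued fraction. a₀ = ⌊√84⌋ = 9; iterate m_{k+1} = d_k·a_k − m_k, d_{k+1} = (84 − m_{k+1}²)/d_k, a_{k+1} = ⌊(a₀ + m_{k+1})/d_{k+1}⌋ (starting m₀ = 0, d₀ = 1), with convergents p_k = a_k·p_{k-1} + p_{k-2}, q_k = a_k·q_{k-1} + q_{k-2} (p₋₁ = 1, q₋₁ = 0):
  k = 0: a₀ = 9; p₀/q₀ = 9/1; p₀² − 84·q₀² = 81 − 84 = -3.
  k = 1: m = 9, d = 3, a = ⌊(9 + 9)/3⌋ = 6; p/q = (6·9 + 1)/(6·1 + 0) = 55/6; p² − 84·q² = 3025 − 3024 = 1.
  The first convergent with p² − 84·q² = 1 gives the fundamental solution (x₁, y₁) = (55, 6).
Step 2: Apply the recurrence (x_{n+1}, y_{n+1}) = (x₁x_n + 84y₁y_n, x₁y_n + y₁x_n) repeatedly.
  From (x_1, y_1) = (55, 6): x_2 = 55·55 + 84·6·6 = 6049; y_2 = 55·6 + 6·55 = 660.
  From (x_2, y_2) = (6049, 660): x_3 = 55·6049 + 84·6·660 = 665335; y_3 = 55·660 + 6·6049 = 72594.
  From (x_3, y_3) = (665335, 72594): x_4 = 55·665335 + 84·6·72594 = 73180801; y_4 = 55·72594 + 6·665335 = 7984680.
Step 3: Verify x_4² - 84·y_4² = 5355429635001601 - 5355429635001600 = 1 (should be 1). ✓

(x_1, y_1) = (55, 6); (x_4, y_4) = (73180801, 7984680).


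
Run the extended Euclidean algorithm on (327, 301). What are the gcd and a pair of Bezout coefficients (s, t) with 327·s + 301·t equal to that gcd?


Euclidean algorithm on (327, 301) — divide until remainder is 0:
  327 = 1 · 301 + 26
  301 = 11 · 26 + 15
  26 = 1 · 15 + 11
  15 = 1 · 11 + 4
  11 = 2 · 4 + 3
  4 = 1 · 3 + 1
  3 = 3 · 1 + 0
gcd(327, 301) = 1.
Track Bezout coefficients alongside the remainders: start with r₀ = 327 = a·1 + b·0 (s = 1, t = 0) and r₁ = 301 = a·0 + b·1 (s = 0, t = 1); each new remainder r_{k+1} = r_{k-1} − q_k·r_k inherits s_{k+1} = s_{k-1} − q_k·s_k, t_{k+1} = t_{k-1} − q_k·t_k, so r_k = a·s_k + b·t_k at every step:
  q = 1: r = 26, s = 1 − 1·0 = 1, t = 0 − 1·1 = -1  (check: 327·1 + 301·(-1) = 26)
  q = 11: r = 15, s = 0 − 11·1 = -11, t = 1 − 11·(-1) = 12  (check: 327·(-11) + 301·12 = 15)
  q = 1: r = 11, s = 1 − 1·(-11) = 12, t = -1 − 1·12 = -13  (check: 327·12 + 301·(-13) = 11)
  q = 1: r = 4, s = -11 − 1·12 = -23, t = 12 − 1·(-13) = 25  (check: 327·(-23) + 301·25 = 4)
  q = 2: r = 3, s = 12 − 2·(-23) = 58, t = -13 − 2·25 = -63  (check: 327·58 + 301·(-63) = 3)
  q = 1: r = 1, s = -23 − 1·58 = -81, t = 25 − 1·(-63) = 88  (check: 327·(-81) + 301·88 = 1)
The row with r = 1 (the gcd) gives the Bezout coefficients s = -81, t = 88.
Result: 327 · (-81) + 301 · (88) = 1.

gcd(327, 301) = 1; s = -81, t = 88 (check: 327·(-81) + 301·88 = 1).


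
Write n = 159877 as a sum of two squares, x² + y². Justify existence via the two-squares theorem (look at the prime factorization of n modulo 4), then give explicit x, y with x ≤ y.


Step 1: Factor n = 159877 = 29 · 37 · 149.
Step 2: Check the mod-4 condition on each prime factor: 29 ≡ 1 (mod 4), exponent 1; 37 ≡ 1 (mod 4), exponent 1; 149 ≡ 1 (mod 4), exponent 1.
All primes ≡ 3 (mod 4) appear to even exponent (or don't appear), so by the two-squares theorem n IS expressible as a sum of two squares.
Step 3: Build a representation. Here n = 29 · 37 · 149 is a product of primes ≡ 1 (mod 4). Each prime p ≡ 1 (mod 4) is itself a sum of two squares; find a² by testing p − a² for a perfect square:
  29: 29 − 1² = 28, 29 − 2² = 25 = 5² ⇒ 29 = 2² + 5².
  37: 37 − 1² = 36 = 6² ⇒ 37 = 1² + 6².
  149: 149 − 1² = 148, 149 − 2² = 145, 149 − 3² = 140, 149 − 4² = 133, 149 − 5² = 124, 149 − 6² = 113, 149 − 7² = 100 = 10² ⇒ 149 = 7² + 10².
  Combine using the Brahmagupta–Fibonacci identity (a² + b²)(c² + d²) = (ac − bd)² + (ad + bc)² = (ac + bd)² + (ad − bc)²:
  29 · 37 = 1073: from (2² + 5²)(1² + 6²), take (2·1 − 5·6, 2·6 + 5·1) = (2 − 30, 12 + 5) = (-28, 17); dropping signs (only squares matter) gives (28, 17); check 28² + 17² = 784 + 289 = 1073 ✓.
  1073 · 149 = 159877: from (28² + 17²)(7² + 10²), take (28·7 − 17·10, 28·10 + 17·7) = (196 − 170, 280 + 119) = (26, 399); check 26² + 399² = 676 + 159201 = 159877 ✓.
Step 4: Order so x ≤ y and verify: 26² + 399² = 676 + 159201 = 159877 = n. ✓

n = 159877 = 26² + 399² (one valid representation with x ≤ y).
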